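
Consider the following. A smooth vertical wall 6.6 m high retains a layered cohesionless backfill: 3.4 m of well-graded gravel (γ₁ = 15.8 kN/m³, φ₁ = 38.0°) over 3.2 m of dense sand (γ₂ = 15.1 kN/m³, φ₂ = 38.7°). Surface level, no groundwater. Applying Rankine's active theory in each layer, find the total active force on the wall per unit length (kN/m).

79.2 kN/m

K_a1 = tan²(45°−38.0°/2) = 0.2379; K_a2 = tan²(45°−38.7°/2) = 0.2306.
Layer 1: σ at base = K_a1 γ₁ h₁ = 12.78 kPa; P₁ = ½×12.78×3.4 = 21.72.
Layer 2: σ_v at top = γ₁h₁ = 53.72; σ_h top = K_a2×53.72 = 12.39; σ_h base = K_a2×(53.72+15.1×3.2) = 23.53.
P₂ = ½(12.39+23.53)×3.2 = 57.47. Total P_a = 21.72+57.47 = 79.19 kN/m.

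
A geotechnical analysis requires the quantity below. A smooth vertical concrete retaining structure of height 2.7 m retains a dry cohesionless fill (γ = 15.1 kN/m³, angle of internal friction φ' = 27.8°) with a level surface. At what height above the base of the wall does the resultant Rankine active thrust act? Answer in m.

K_a = 0.3639.
The pressure distribution is triangular, so the resultant acts at H/3 above the base = 2.7/3 = 0.9000 m.

0.900 m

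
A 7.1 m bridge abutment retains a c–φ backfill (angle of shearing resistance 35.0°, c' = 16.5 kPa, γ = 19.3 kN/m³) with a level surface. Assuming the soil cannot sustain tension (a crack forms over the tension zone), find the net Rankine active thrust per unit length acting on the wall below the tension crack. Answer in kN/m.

K_a = 0.2710; √K_a = 0.5206.
Tension-crack depth z_c = 2c/(γ√K_a) = 2×16.5/(19.3×0.5206) = 3.285 m.
σ_a at base = K_a γ H − 2c√K_a = 0.2710×19.3×7.1 − 2×16.5×0.5206 = 19.96 kPa.
P_a = ½ × 19.96 × (H − z_c) = 0.5×19.96×3.815 = 38.07 kN/m.

38.1 kN/m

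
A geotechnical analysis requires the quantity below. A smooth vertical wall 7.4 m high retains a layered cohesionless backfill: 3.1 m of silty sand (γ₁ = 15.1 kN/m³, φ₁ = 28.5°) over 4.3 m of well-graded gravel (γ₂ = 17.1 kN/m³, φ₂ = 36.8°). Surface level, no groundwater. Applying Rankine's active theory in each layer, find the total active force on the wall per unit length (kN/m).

K_a1 = tan²(45°−28.5°/2) = 0.3540; K_a2 = tan²(45°−36.8°/2) = 0.2508.
Layer 1: σ at base = K_a1 γ₁ h₁ = 16.57 kPa; P₁ = ½×16.57×3.1 = 25.68.
Layer 2: σ_v at top = γ₁h₁ = 46.81; σ_h top = K_a2×46.81 = 11.74; σ_h base = K_a2×(46.81+17.1×4.3) = 30.18.
P₂ = ½(11.74+30.18)×4.3 = 90.12. Total P_a = 25.68+90.12 = 115.8 kN/m.

116 kN/m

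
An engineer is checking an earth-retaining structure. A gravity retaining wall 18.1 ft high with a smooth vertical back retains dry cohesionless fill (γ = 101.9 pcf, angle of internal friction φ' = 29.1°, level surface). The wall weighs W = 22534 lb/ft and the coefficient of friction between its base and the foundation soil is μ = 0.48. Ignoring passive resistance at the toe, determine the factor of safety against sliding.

1.88

K_a = tan²(45° − 29.1°/2) = 0.3456.
P_a = ½K_aγH² = 0.5×0.3456×101.9×18.1² = 5769 lb/ft, acting at H/3 = 6.033 ft above the base.
FS_sliding = μW / P_a = 0.48×22534 / 5769 = 1.875.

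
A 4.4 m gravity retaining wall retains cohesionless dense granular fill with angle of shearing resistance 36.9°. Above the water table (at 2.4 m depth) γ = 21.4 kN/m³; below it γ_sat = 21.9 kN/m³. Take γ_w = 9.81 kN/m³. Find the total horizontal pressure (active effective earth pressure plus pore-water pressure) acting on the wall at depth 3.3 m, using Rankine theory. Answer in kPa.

K_a = (1 − sin φ)/(1 + sin φ) = 0.2497.
γ' = 21.9 − 9.81 = 12.09 kN/m³.
Effective vertical stress at 3.3 m: σ'_v = 21.4×2.4 + 12.09×0.900 = 62.24 kPa.
σ'_h = K_a σ'_v = 0.2497 × 62.24 = 15.54 kPa; u = γ_w × 0.900 = 8.829 kPa.
Total σ_h = 15.54 + 8.829 = 24.37 kPa.

24.4 kPa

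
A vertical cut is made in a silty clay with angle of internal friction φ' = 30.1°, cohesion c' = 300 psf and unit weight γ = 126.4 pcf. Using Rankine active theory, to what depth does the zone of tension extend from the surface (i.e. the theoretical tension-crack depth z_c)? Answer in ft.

K_a = tan²(45° − 30.1°/2) = 0.3320; √K_a = 0.5762.
The active pressure is zero where K_a γ z = 2c√K_a, so z_c = 2c/(γ√K_a) = 2×300/(126.4×0.5762) = 8.238 ft.

8.24 ft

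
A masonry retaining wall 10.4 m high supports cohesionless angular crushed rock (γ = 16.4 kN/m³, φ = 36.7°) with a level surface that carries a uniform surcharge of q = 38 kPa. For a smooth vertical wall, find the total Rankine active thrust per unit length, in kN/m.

323 kN/m

K_a = tan²(45° − φ/2) = 0.2519.
Soil triangle: ½ K_a γ H² = 0.5×0.2519×16.4×10.4² = 223.4 kN/m.
Surcharge rectangle: K_a q H = 0.2519×38×10.4 = 99.53 kN/m.
Total = 223.4 + 99.53 = 322.9 kN/m.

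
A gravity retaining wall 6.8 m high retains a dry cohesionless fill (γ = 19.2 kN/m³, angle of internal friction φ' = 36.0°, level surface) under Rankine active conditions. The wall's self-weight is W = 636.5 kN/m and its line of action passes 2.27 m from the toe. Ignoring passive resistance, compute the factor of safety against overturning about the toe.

K_a = tan²(45° − 36.0°/2) = 0.2596.
P_a = ½K_aγH² = 0.5×0.2596×19.2×6.8² = 115.2 kN/m, acting at H/3 = 2.267 m above the base.
Overturning moment M_o = P_a × H/3 = 115.2 × 2.267 = 261.2.
Resisting moment M_r = W × 2.27 = 636.5 × 2.27 = 1445.
FS_overturning = M_r/M_o = 1445/261.2 = 5.531.

5.53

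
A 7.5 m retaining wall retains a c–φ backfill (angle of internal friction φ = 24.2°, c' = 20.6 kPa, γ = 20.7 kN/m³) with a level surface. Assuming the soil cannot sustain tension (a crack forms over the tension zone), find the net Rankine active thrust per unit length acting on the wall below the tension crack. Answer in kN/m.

K_a = 0.4185; √K_a = 0.6469.
Tension-crack depth z_c = 2c/(γ√K_a) = 2×20.6/(20.7×0.6469) = 3.077 m.
σ_a at base = K_a γ H − 2c√K_a = 0.4185×20.7×7.5 − 2×20.6×0.6469 = 38.32 kPa.
P_a = ½ × 38.32 × (H − z_c) = 0.5×38.32×4.423 = 84.76 kN/m.

84.8 kN/m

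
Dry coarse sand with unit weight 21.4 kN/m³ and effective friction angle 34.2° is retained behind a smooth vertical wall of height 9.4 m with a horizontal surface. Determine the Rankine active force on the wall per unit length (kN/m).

265 kN/m

K_a = tan²(45° − φ/2) = 0.2803.
P_a = ½ K_a γ H² = 0.5 × 0.2803 × 21.4 × 9.4² = 265.0 kN/m.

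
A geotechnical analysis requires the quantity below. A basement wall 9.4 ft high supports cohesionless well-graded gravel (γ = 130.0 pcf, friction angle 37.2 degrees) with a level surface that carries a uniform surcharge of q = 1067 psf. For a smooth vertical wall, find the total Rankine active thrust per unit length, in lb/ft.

K_a = tan²(45° − φ/2) = 0.2464.
Soil triangle: ½ K_a γ H² = 0.5×0.2464×130.0×9.4² = 1415 lb/ft.
Surcharge rectangle: K_a q H = 0.2464×1067×9.4 = 2472 lb/ft.
Total = 1415 + 2472 = 3887 lb/ft.

3890 lb/ft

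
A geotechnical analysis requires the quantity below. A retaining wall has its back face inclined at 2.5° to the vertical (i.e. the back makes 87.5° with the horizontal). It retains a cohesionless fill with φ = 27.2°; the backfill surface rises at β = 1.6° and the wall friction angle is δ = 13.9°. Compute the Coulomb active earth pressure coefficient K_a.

K_a = sin²(α+φ) / [sin²α · sin(α−δ) · (1 + √{sin(φ+δ)sin(φ−β) / (sin(α−δ)sin(α+β))})²].
With α = 87.5°, φ = 27.2°, δ = 13.9°, β = 1.6°: K_a = 0.3615.

0.362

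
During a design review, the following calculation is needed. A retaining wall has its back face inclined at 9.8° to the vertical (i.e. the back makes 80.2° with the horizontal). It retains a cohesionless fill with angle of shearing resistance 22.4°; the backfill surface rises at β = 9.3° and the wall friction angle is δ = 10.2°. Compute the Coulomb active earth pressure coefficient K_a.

0.564

K_a = sin²(α+φ) / [sin²α · sin(α−δ) · (1 + √{sin(φ+δ)sin(φ−β) / (sin(α−δ)sin(α+β))})²].
With α = 80.2°, φ = 22.4°, δ = 10.2°, β = 9.3°: K_a = 0.5639.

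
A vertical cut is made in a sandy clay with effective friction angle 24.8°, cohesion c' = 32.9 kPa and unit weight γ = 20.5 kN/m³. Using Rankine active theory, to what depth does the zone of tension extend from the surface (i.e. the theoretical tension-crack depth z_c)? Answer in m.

5.02 m

K_a = tan²(45° − 24.8°/2) = 0.4090; √K_a = 0.6395.
The active pressure is zero where K_a γ z = 2c√K_a, so z_c = 2c/(γ√K_a) = 2×32.9/(20.5×0.6395) = 5.019 m.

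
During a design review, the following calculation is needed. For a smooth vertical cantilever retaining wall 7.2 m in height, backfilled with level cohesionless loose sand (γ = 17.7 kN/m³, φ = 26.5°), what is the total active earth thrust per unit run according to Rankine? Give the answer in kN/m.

K_a = tan²(45° − φ/2) = 0.3829.
P_a = ½ K_a γ H² = 0.5 × 0.3829 × 17.7 × 7.2² = 175.7 kN/m.

176 kN/m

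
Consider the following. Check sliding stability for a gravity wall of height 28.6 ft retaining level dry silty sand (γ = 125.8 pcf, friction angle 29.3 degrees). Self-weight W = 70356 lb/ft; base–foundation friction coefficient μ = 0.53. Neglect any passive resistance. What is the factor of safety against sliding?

2.11

K_a = tan²(45° − 29.3°/2) = 0.3428.
P_a = ½K_aγH² = 0.5×0.3428×125.8×28.6² = 17640 lb/ft, acting at H/3 = 9.533 ft above the base.
FS_sliding = μW / P_a = 0.53×70356 / 17640 = 2.114.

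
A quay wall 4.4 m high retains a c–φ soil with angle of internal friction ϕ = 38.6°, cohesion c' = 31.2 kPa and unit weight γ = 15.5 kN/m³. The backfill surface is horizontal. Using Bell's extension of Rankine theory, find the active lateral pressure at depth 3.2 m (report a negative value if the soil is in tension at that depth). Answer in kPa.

-18.5 kPa

K_a = (1 − sin φ)/(1 + sin φ) = 0.2316.
σ_a = K_a γ z − 2c√K_a = 0.2316×15.5×3.2 − 2×31.2×0.4813 = -18.54 kPa.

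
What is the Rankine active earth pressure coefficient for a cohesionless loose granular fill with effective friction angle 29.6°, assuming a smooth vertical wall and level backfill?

K_a = tan²(45° − φ/2) = tan²(30.20°) = 0.3387.

0.339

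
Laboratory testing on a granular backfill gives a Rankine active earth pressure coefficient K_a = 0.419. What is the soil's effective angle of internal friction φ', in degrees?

K_a = tan²(45° − φ/2) ⇒ 45° − φ/2 = arctan(√0.419) = 32.92°.
φ = 2(45° − 32.92°) = 24.17°.

24.2°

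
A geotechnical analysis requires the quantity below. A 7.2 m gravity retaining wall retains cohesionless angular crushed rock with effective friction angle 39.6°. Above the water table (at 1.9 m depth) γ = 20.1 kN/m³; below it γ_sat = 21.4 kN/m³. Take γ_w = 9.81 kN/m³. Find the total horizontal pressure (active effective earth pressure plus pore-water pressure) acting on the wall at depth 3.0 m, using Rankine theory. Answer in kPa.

22.1 kPa

K_a = (1 − sin φ)/(1 + sin φ) = 0.2214.
γ' = 21.4 − 9.81 = 11.59 kN/m³.
Effective vertical stress at 3.0 m: σ'_v = 20.1×1.9 + 11.59×1.10 = 50.94 kPa.
σ'_h = K_a σ'_v = 0.2214 × 50.94 = 11.28 kPa; u = γ_w × 1.10 = 10.79 kPa.
Total σ_h = 11.28 + 10.79 = 22.07 kPa.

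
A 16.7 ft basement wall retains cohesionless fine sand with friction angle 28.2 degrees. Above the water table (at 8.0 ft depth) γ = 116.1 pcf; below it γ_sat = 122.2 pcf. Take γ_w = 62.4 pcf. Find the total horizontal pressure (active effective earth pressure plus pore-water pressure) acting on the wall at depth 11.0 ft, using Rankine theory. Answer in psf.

K_a = (1 − sin φ)/(1 + sin φ) = 0.3582.
γ' = 122.2 − 62.4 = 59.80 pcf.
Effective vertical stress at 11.0 ft: σ'_v = 116.1×8.0 + 59.80×3.00 = 1108 psf.
σ'_h = K_a σ'_v = 0.3582 × 1108 = 396.9 psf; u = γ_w × 3.00 = 187.2 psf.
Total σ_h = 396.9 + 187.2 = 584.1 psf.

584 psf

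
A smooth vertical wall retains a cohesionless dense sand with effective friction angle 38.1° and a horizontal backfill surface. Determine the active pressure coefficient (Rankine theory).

0.237

K_a = (1 − sin φ)/(1 + sin φ) = (1 − sin 38.1°)/(1 + sin 38.1°) = 0.2368.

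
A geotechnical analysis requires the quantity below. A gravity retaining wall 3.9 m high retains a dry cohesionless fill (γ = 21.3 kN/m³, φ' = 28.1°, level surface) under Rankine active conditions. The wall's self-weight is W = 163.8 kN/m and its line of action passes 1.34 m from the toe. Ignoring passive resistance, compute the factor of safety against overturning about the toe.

K_a = tan²(45° − 28.1°/2) = 0.3596.
P_a = ½K_aγH² = 0.5×0.3596×21.3×3.9² = 58.25 kN/m, acting at H/3 = 1.300 m above the base.
Overturning moment M_o = P_a × H/3 = 58.25 × 1.300 = 75.73.
Resisting moment M_r = W × 1.34 = 163.8 × 1.34 = 219.5.
FS_overturning = M_r/M_o = 219.5/75.73 = 2.898.

2.90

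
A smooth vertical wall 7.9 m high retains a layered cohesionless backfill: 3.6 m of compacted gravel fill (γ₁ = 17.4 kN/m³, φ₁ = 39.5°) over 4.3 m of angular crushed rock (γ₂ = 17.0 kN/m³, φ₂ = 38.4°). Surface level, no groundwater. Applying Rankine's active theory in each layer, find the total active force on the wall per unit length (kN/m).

K_a1 = tan²(45°−39.5°/2) = 0.2224; K_a2 = tan²(45°−38.4°/2) = 0.2337.
Layer 1: σ at base = K_a1 γ₁ h₁ = 13.93 kPa; P₁ = ½×13.93×3.6 = 25.08.
Layer 2: σ_v at top = γ₁h₁ = 62.64; σ_h top = K_a2×62.64 = 14.64; σ_h base = K_a2×(62.64+17.0×4.3) = 31.72.
P₂ = ½(14.64+31.72)×4.3 = 99.67. Total P_a = 25.08+99.67 = 124.8 kN/m.

125 kN/m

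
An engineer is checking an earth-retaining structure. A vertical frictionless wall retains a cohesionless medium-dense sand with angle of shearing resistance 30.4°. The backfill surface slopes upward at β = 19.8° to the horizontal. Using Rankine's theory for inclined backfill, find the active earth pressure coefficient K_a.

K_a = cos β · (cos β − √(cos²β − cos²φ)) / (cos β + √(cos²β − cos²φ)).
cos β = 0.9409, cos φ = 0.8625, √(cos²β − cos²φ) = 0.3759.
K_a = 0.9409 × (0.9409 − 0.3759)/(0.9409 + 0.3759) = 0.4037.

0.404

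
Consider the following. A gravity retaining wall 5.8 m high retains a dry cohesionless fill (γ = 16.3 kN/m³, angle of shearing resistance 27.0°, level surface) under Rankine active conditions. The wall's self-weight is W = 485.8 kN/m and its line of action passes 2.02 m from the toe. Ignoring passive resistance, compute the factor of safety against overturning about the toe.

K_a = tan²(45° − 27.0°/2) = 0.3755.
P_a = ½K_aγH² = 0.5×0.3755×16.3×5.8² = 103.0 kN/m, acting at H/3 = 1.933 m above the base.
Overturning moment M_o = P_a × H/3 = 103.0 × 1.933 = 199.0.
Resisting moment M_r = W × 2.02 = 485.8 × 2.02 = 981.3.
FS_overturning = M_r/M_o = 981.3/199.0 = 4.930.

4.93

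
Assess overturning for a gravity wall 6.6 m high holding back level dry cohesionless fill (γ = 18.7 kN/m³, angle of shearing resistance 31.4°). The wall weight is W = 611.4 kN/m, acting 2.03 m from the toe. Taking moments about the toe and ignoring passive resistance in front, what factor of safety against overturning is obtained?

K_a = tan²(45° − 31.4°/2) = 0.3149.
P_a = ½K_aγH² = 0.5×0.3149×18.7×6.6² = 128.3 kN/m, acting at H/3 = 2.200 m above the base.
Overturning moment M_o = P_a × H/3 = 128.3 × 2.200 = 282.2.
Resisting moment M_r = W × 2.03 = 611.4 × 2.03 = 1241.
FS_overturning = M_r/M_o = 1241/282.2 = 4.398.

4.40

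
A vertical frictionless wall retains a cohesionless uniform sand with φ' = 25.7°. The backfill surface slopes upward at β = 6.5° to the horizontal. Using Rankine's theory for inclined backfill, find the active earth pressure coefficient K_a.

0.405

K_a = cos β · (cos β − √(cos²β − cos²φ)) / (cos β + √(cos²β − cos²φ)).
cos β = 0.9936, cos φ = 0.9011, √(cos²β − cos²φ) = 0.4186.
K_a = 0.9936 × (0.9936 − 0.4186)/(0.9936 + 0.4186) = 0.4045.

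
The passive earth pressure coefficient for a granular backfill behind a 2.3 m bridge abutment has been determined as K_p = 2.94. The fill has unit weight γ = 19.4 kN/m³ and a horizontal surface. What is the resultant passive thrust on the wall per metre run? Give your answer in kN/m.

P = ½ K_p γ H² = 0.5 × 2.94 × 19.4 × 2.3² = 150.9 kN/m.

151 kN/m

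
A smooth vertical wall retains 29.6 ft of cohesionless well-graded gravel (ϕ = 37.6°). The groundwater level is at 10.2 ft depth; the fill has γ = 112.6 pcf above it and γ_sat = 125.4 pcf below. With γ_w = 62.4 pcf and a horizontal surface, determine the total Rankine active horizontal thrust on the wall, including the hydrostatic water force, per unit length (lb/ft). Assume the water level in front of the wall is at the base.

K_a = tan²(45° − φ/2) = 0.2421.
γ' = 125.4 − 62.4 = 63.00 pcf. Depth below WT = 19.4 ft.
σ'_h at WT = K_a γ d_w = 278.1 psf; at base = 278.1 + K_a γ' × 19.4 = 574.0 psf.
P₁ (0–10.2 ft) = ½×278.1×10.2 = 1418. P₂ (10.2–29.6 ft) = ½(278.1+574.0)×19.4 = 8265.
P_w = ½ γ_w h₂² = 0.5×62.4×19.4² = 11740. Total = 1418+8265+11740 = 21430 lb/ft.

21400 lb/ft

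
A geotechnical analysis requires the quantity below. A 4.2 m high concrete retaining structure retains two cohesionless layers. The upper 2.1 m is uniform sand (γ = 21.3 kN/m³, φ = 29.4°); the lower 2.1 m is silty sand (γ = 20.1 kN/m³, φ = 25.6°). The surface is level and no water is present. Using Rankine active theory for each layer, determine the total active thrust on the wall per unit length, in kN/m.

70.9 kN/m

K_a1 = tan²(45°−29.4°/2) = 0.3415; K_a2 = tan²(45°−25.6°/2) = 0.3966.
Layer 1: σ at base = K_a1 γ₁ h₁ = 15.27 kPa; P₁ = ½×15.27×2.1 = 16.04.
Layer 2: σ_v at top = γ₁h₁ = 44.73; σ_h top = K_a2×44.73 = 17.74; σ_h base = K_a2×(44.73+20.1×2.1) = 34.48.
P₂ = ½(17.74+34.48)×2.1 = 54.83. Total P_a = 16.04+54.83 = 70.86 kN/m.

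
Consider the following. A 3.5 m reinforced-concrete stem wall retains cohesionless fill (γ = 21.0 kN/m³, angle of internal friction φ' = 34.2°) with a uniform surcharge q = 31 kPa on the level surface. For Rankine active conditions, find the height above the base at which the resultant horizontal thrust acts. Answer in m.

K_a = 0.2803.
Triangular part P₁ = ½K_aγH² = 36.06 at H/3 = 1.167 m; rectangular part P₂ = K_a q H = 30.42 at H/2 = 1.750 m.
ȳ = (P₁·1.167 + P₂·1.750)/(P₁+P₂) = 1.434 m.

1.43 m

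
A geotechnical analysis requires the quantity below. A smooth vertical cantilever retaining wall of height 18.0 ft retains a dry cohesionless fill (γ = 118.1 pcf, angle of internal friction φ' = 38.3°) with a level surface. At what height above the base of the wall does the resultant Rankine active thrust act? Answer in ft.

6.00 ft

K_a = 0.2347.
The pressure distribution is triangular, so the resultant acts at H/3 above the base = 18.0/3 = 6.000 ft.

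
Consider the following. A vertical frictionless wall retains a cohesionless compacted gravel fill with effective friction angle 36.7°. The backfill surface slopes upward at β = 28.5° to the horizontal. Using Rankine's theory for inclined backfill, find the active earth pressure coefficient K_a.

0.368

K_a = cos β · (cos β − √(cos²β − cos²φ)) / (cos β + √(cos²β − cos²φ)).
cos β = 0.8788, cos φ = 0.8018, √(cos²β − cos²φ) = 0.3598.
K_a = 0.8788 × (0.8788 − 0.3598)/(0.8788 + 0.3598) = 0.3682.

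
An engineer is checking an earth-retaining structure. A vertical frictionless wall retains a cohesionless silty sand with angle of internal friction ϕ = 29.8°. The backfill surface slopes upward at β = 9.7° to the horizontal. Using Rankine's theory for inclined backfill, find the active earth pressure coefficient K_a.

K_a = cos β · (cos β − √(cos²β − cos²φ)) / (cos β + √(cos²β − cos²φ)).
cos β = 0.9857, cos φ = 0.8678, √(cos²β − cos²φ) = 0.4675.
K_a = 0.9857 × (0.9857 − 0.4675)/(0.9857 + 0.4675) = 0.3515.

0.351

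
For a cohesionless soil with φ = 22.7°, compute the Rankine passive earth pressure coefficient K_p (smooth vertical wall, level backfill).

2.26

K_p = (1 + sin φ)/(1 − sin φ) = tan²(45° + 22.7°/2) = 2.257.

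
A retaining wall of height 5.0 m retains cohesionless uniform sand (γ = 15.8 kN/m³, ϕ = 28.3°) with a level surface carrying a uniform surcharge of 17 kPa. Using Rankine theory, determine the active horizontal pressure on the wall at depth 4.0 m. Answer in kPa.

K_a = (1 − sin φ)/(1 + sin φ) = 0.3568.
σ_v = γz + q = 15.8 × 4.0 + 17 = 80.20 kPa.
σ_h = K_a σ_v = 0.3568 × 80.20 = 28.61 kPa.

28.6 kPa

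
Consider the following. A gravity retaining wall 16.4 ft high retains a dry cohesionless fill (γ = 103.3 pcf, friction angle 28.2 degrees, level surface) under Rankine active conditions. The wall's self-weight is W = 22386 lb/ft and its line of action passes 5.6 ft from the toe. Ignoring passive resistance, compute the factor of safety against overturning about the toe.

K_a = tan²(45° − 28.2°/2) = 0.3582.
P_a = ½K_aγH² = 0.5×0.3582×103.3×16.4² = 4976 lb/ft, acting at H/3 = 5.467 ft above the base.
Overturning moment M_o = P_a × H/3 = 4976 × 5.467 = 27200.
Resisting moment M_r = W × 5.6 = 22386 × 5.6 = 125400.
FS_overturning = M_r/M_o = 125400/27200 = 4.609.

4.61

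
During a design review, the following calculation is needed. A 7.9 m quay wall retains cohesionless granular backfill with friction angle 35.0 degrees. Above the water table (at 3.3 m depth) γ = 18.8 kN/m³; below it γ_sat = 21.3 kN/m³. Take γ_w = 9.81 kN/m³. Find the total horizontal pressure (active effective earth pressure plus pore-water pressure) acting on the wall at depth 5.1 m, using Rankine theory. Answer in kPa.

K_a = (1 − sin φ)/(1 + sin φ) = 0.2710.
γ' = 21.3 − 9.81 = 11.49 kN/m³.
Effective vertical stress at 5.1 m: σ'_v = 18.8×3.3 + 11.49×1.80 = 82.72 kPa.
σ'_h = K_a σ'_v = 0.2710 × 82.72 = 22.42 kPa; u = γ_w × 1.80 = 17.66 kPa.
Total σ_h = 22.42 + 17.66 = 40.07 kPa.

40.1 kPa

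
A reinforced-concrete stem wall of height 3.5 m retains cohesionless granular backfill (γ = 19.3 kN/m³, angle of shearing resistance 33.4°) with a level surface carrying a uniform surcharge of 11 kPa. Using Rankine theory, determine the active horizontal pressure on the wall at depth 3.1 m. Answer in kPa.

20.5 kPa

K_a = (1 − sin φ)/(1 + sin φ) = 0.2899.
σ_v = γz + q = 19.3 × 3.1 + 11 = 70.83 kPa.
σ_h = K_a σ_v = 0.2899 × 70.83 = 20.54 kPa.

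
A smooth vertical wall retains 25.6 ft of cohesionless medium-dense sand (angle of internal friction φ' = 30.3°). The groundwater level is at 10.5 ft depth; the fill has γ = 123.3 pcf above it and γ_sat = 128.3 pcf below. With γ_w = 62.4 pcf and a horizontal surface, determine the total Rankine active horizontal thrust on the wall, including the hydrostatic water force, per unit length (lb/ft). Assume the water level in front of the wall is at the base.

18300 lb/ft

K_a = tan²(45° − φ/2) = 0.3293.
γ' = 128.3 − 62.4 = 65.90 pcf. Depth below WT = 15.1 ft.
σ'_h at WT = K_a γ d_w = 426.4 psf; at base = 426.4 + K_a γ' × 15.1 = 754.1 psf.
P₁ (0–10.5 ft) = ½×426.4×10.5 = 2238. P₂ (10.5–25.6 ft) = ½(426.4+754.1)×15.1 = 8912.
P_w = ½ γ_w h₂² = 0.5×62.4×15.1² = 7114. Total = 2238+8912+7114 = 18260 lb/ft.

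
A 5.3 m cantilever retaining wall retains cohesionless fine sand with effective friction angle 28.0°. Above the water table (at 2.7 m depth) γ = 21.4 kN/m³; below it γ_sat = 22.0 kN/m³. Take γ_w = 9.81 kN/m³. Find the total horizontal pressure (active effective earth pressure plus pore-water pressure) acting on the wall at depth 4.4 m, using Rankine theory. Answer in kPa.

K_a = (1 − sin φ)/(1 + sin φ) = 0.3610.
γ' = 22.0 − 9.81 = 12.19 kN/m³.
Effective vertical stress at 4.4 m: σ'_v = 21.4×2.7 + 12.19×1.70 = 78.50 kPa.
σ'_h = K_a σ'_v = 0.3610 × 78.50 = 28.34 kPa; u = γ_w × 1.70 = 16.68 kPa.
Total σ_h = 28.34 + 16.68 = 45.02 kPa.

45.0 kPa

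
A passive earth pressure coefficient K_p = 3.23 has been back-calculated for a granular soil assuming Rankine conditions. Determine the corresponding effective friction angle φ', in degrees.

K_p = (1+sin φ)/(1−sin φ) ⇒ sin φ = (K_p − 1)/(K_p + 1) = 0.5272.
φ = arcsin(0.5272) = 31.82°.

31.8°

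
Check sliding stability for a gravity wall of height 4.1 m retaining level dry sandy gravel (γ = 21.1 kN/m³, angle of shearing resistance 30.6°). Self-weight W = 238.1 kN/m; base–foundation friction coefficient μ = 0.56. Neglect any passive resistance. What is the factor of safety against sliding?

2.31

K_a = tan²(45° − 30.6°/2) = 0.3253.
P_a = ½K_aγH² = 0.5×0.3253×21.1×4.1² = 57.70 kN/m, acting at H/3 = 1.367 m above the base.
FS_sliding = μW / P_a = 0.56×238.1 / 57.70 = 2.311.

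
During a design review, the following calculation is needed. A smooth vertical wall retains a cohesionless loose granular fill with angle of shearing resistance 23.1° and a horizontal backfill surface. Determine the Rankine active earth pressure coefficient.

0.436

K_a = (1 − sin φ)/(1 + sin φ) = (1 − sin 23.1°)/(1 + sin 23.1°) = 0.4364.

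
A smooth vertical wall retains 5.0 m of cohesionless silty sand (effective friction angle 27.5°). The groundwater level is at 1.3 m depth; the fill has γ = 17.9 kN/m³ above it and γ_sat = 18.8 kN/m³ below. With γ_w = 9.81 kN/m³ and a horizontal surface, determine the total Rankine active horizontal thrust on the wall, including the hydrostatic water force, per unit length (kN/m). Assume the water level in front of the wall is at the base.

K_a = tan²(45° − φ/2) = 0.3682.
γ' = 18.8 − 9.81 = 8.990 kN/m³. Depth below WT = 3.7 m.
σ'_h at WT = K_a γ d_w = 8.569 kPa; at base = 8.569 + K_a γ' × 3.7 = 20.82 kPa.
P₁ (0–1.3 m) = ½×8.569×1.3 = 5.570. P₂ (1.3–5.0 m) = ½(8.569+20.82)×3.7 = 54.36.
P_w = ½ γ_w h₂² = 0.5×9.81×3.7² = 67.15. Total = 5.570+54.36+67.15 = 127.1 kN/m.

127 kN/m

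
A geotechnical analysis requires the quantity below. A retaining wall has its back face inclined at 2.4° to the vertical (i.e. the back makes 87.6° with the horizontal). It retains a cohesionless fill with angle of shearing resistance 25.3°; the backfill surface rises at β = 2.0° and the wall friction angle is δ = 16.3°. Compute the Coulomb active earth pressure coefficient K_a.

0.385

K_a = sin²(α+φ) / [sin²α · sin(α−δ) · (1 + √{sin(φ+δ)sin(φ−β) / (sin(α−δ)sin(α+β))})²].
With α = 87.6°, φ = 25.3°, δ = 16.3°, β = 2.0°: K_a = 0.3851.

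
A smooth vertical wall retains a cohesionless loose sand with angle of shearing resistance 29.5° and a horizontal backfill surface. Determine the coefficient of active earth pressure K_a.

K_a = tan²(45° − φ/2) = tan²(30.25°) = 0.3401.

0.340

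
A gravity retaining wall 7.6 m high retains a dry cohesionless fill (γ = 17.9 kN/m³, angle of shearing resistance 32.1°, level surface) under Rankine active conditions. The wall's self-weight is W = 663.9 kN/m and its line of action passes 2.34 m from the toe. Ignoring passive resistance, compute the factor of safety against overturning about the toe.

K_a = tan²(45° − 32.1°/2) = 0.3060.
P_a = ½K_aγH² = 0.5×0.3060×17.9×7.6² = 158.2 kN/m, acting at H/3 = 2.533 m above the base.
Overturning moment M_o = P_a × H/3 = 158.2 × 2.533 = 400.7.
Resisting moment M_r = W × 2.34 = 663.9 × 2.34 = 1554.
FS_overturning = M_r/M_o = 1554/400.7 = 3.877.

3.88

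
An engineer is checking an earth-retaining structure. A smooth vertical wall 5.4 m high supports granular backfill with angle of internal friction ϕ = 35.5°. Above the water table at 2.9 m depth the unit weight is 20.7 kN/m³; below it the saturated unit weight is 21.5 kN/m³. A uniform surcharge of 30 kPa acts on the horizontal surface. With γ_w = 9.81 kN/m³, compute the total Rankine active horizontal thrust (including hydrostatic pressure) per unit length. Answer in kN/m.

K_a = tan²(45° − φ/2) = 0.2653.
γ' = 21.5 − 9.81 = 11.69 kN/m³. h₂ = H − d_w = 2.5 m.
σ'_h: at surface K_a·q = 7.958; at WT K_a(q+γd_w) = 23.88; at base K_a(q+γd_w+γ'h₂) = 31.63 kPa.
P₁ = ½(7.958+23.88)×2.9 = 46.17; P₂ = ½(23.88+31.63)×2.5 = 69.39; P_w = ½γ_w h₂² = 30.66.
Total = 46.17+69.39+30.66 = 146.2 kN/m.

146 kN/m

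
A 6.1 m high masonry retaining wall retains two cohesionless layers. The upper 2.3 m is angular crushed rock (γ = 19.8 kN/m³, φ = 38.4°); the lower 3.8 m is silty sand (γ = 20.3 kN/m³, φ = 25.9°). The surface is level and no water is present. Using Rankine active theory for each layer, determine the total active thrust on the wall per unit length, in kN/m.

K_a1 = tan²(45°−38.4°/2) = 0.2337; K_a2 = tan²(45°−25.9°/2) = 0.3920.
Layer 1: σ at base = K_a1 γ₁ h₁ = 10.64 kPa; P₁ = ½×10.64×2.3 = 12.24.
Layer 2: σ_v at top = γ₁h₁ = 45.54; σ_h top = K_a2×45.54 = 17.85; σ_h base = K_a2×(45.54+20.3×3.8) = 48.09.
P₂ = ½(17.85+48.09)×3.8 = 125.3. Total P_a = 12.24+125.3 = 137.5 kN/m.

138 kN/m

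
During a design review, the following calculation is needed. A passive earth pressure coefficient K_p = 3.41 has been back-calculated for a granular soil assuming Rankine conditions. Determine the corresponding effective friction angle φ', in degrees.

K_p = (1+sin φ)/(1−sin φ) ⇒ sin φ = (K_p − 1)/(K_p + 1) = 0.5465.
φ = arcsin(0.5465) = 33.13°.

33.1°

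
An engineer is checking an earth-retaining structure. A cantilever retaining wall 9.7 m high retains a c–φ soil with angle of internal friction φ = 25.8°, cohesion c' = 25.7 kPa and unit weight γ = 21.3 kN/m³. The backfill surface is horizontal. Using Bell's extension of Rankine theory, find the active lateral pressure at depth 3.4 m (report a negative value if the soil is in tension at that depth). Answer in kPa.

K_a = (1 − sin φ)/(1 + sin φ) = 0.3935.
σ_a = K_a γ z − 2c√K_a = 0.3935×21.3×3.4 − 2×25.7×0.6273 = -3.746 kPa.

-3.75 kPa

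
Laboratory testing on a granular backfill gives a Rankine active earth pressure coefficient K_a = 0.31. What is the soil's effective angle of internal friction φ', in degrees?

31.8°

K_a = tan²(45° − φ/2) ⇒ 45° − φ/2 = arctan(√0.31) = 29.11°.
φ = 2(45° − 29.11°) = 31.78°.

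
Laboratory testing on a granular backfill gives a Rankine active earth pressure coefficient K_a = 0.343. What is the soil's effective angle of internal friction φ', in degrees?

K_a = tan²(45° − φ/2) ⇒ 45° − φ/2 = arctan(√0.343) = 30.36°.
φ = 2(45° − 30.36°) = 29.29°.

29.3°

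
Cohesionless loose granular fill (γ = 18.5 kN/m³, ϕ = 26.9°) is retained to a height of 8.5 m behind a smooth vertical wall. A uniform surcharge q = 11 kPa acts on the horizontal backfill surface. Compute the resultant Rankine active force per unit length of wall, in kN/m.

K_a = tan²(45° − φ/2) = 0.3770.
Soil triangle: ½ K_a γ H² = 0.5×0.3770×18.5×8.5² = 252.0 kN/m.
Surcharge rectangle: K_a q H = 0.3770×11×8.5 = 35.25 kN/m.
Total = 252.0 + 35.25 = 287.2 kN/m.

287 kN/m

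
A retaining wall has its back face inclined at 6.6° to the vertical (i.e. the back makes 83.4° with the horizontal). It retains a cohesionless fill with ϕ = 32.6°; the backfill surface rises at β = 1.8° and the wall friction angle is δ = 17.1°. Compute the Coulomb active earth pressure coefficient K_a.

K_a = sin²(α+φ) / [sin²α · sin(α−δ) · (1 + √{sin(φ+δ)sin(φ−β) / (sin(α−δ)sin(α+β))})²].
With α = 83.4°, φ = 32.6°, δ = 17.1°, β = 1.8°: K_a = 0.3267.

0.327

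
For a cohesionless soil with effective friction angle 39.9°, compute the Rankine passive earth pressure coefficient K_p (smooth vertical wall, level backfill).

4.58

K_p = (1 + sin φ)/(1 − sin φ) = tan²(45° + 39.9°/2) = 4.578.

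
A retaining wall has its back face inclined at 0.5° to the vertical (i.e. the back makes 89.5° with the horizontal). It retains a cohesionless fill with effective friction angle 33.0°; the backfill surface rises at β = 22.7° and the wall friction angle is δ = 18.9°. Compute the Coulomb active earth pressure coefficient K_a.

0.384

K_a = sin²(α+φ) / [sin²α · sin(α−δ) · (1 + √{sin(φ+δ)sin(φ−β) / (sin(α−δ)sin(α+β))})²].
With α = 89.5°, φ = 33.0°, δ = 18.9°, β = 22.7°: K_a = 0.3840.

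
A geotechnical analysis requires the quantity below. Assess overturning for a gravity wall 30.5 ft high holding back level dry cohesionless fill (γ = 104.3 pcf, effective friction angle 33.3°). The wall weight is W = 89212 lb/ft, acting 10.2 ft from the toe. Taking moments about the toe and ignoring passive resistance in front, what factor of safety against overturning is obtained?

6.34

K_a = tan²(45° − 33.3°/2) = 0.2911.
P_a = ½K_aγH² = 0.5×0.2911×104.3×30.5² = 14120 lb/ft, acting at H/3 = 10.17 ft above the base.
Overturning moment M_o = P_a × H/3 = 14120 × 10.17 = 143600.
Resisting moment M_r = W × 10.2 = 89212 × 10.2 = 910000.
FS_overturning = M_r/M_o = 910000/143600 = 6.337.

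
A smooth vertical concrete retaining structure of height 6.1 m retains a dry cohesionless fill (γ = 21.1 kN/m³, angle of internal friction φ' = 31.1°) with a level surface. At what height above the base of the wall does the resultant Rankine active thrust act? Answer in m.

K_a = 0.3188.
The pressure distribution is triangular, so the resultant acts at H/3 above the base = 6.1/3 = 2.033 m.

2.03 m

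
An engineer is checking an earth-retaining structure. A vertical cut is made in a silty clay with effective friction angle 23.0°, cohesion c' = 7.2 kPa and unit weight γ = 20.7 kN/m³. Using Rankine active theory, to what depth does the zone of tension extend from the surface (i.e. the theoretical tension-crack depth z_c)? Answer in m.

1.05 m

K_a = tan²(45° − 23.0°/2) = 0.4381; √K_a = 0.6619.
The active pressure is zero where K_a γ z = 2c√K_a, so z_c = 2c/(γ√K_a) = 2×7.2/(20.7×0.6619) = 1.051 m.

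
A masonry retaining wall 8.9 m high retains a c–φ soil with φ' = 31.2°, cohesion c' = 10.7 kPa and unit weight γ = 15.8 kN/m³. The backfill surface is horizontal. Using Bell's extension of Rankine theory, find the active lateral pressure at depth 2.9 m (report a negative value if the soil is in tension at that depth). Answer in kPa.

2.49 kPa

K_a = (1 − sin φ)/(1 + sin φ) = 0.3175.
σ_a = K_a γ z − 2c√K_a = 0.3175×15.8×2.9 − 2×10.7×0.5635 = 2.490 kPa.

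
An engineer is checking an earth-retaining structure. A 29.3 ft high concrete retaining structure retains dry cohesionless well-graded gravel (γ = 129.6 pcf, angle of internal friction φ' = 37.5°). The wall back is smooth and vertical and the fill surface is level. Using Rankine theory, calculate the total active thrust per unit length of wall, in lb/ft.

13500 lb/ft

K_a = tan²(45° − φ/2) = 0.2432.
P_a = ½ K_a γ H² = 0.5 × 0.2432 × 129.6 × 29.3² = 13530 lb/ft.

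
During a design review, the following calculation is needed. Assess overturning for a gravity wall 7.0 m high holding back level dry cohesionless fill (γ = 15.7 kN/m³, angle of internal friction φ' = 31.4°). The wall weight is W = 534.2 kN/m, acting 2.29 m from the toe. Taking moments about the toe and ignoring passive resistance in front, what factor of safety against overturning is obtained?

K_a = tan²(45° − 31.4°/2) = 0.3149.
P_a = ½K_aγH² = 0.5×0.3149×15.7×7.0² = 121.1 kN/m, acting at H/3 = 2.333 m above the base.
Overturning moment M_o = P_a × H/3 = 121.1 × 2.333 = 282.6.
Resisting moment M_r = W × 2.29 = 534.2 × 2.29 = 1223.
FS_overturning = M_r/M_o = 1223/282.6 = 4.328.

4.33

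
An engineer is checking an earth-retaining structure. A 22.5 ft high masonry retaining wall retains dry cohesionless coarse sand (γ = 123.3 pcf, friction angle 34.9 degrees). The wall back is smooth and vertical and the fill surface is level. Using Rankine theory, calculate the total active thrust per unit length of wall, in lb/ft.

K_a = tan²(45° − φ/2) = 0.2721.
P_a = ½ K_a γ H² = 0.5 × 0.2721 × 123.3 × 22.5² = 8494 lb/ft.

8490 lb/ft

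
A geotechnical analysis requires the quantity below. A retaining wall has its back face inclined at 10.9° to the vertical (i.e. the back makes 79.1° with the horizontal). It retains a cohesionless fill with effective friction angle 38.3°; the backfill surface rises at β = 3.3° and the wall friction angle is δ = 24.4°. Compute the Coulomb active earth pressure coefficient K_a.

0.311

K_a = sin²(α+φ) / [sin²α · sin(α−δ) · (1 + √{sin(φ+δ)sin(φ−β) / (sin(α−δ)sin(α+β))})²].
With α = 79.1°, φ = 38.3°, δ = 24.4°, β = 3.3°: K_a = 0.3113.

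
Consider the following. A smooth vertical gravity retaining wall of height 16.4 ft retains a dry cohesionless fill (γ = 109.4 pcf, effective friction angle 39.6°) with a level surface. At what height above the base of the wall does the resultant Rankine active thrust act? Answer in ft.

K_a = 0.2214.
The pressure distribution is triangular, so the resultant acts at H/3 above the base = 16.4/3 = 5.467 ft.

5.47 ft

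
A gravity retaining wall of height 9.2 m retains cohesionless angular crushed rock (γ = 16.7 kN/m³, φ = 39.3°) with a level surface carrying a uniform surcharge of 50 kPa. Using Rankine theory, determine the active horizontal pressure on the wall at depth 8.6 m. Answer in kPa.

43.5 kPa

K_a = (1 − sin φ)/(1 + sin φ) = 0.2245.
σ_v = γz + q = 16.7 × 8.6 + 50 = 193.6 kPa.
σ_h = K_a σ_v = 0.2245 × 193.6 = 43.46 kPa.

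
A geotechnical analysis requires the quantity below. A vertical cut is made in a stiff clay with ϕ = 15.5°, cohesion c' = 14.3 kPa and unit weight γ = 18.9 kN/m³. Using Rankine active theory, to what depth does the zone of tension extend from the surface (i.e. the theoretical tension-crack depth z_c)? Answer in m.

1.99 m

K_a = tan²(45° − 15.5°/2) = 0.5782; √K_a = 0.7604.
The active pressure is zero where K_a γ z = 2c√K_a, so z_c = 2c/(γ√K_a) = 2×14.3/(18.9×0.7604) = 1.990 m.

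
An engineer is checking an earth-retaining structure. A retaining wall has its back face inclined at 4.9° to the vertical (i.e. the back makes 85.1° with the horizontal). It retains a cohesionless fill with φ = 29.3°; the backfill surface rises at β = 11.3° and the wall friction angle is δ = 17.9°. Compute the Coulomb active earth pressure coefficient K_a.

K_a = sin²(α+φ) / [sin²α · sin(α−δ) · (1 + √{sin(φ+δ)sin(φ−β) / (sin(α−δ)sin(α+β))})²].
With α = 85.1°, φ = 29.3°, δ = 17.9°, β = 11.3°: K_a = 0.4041.

0.404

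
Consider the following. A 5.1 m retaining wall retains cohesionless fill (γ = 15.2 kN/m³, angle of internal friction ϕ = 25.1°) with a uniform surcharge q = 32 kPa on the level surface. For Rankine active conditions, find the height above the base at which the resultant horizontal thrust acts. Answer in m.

K_a = 0.4043.
Triangular part P₁ = ½K_aγH² = 79.92 at H/3 = 1.700 m; rectangular part P₂ = K_a q H = 65.98 at H/2 = 2.550 m.
ȳ = (P₁·1.700 + P₂·2.550)/(P₁+P₂) = 2.084 m.

2.08 m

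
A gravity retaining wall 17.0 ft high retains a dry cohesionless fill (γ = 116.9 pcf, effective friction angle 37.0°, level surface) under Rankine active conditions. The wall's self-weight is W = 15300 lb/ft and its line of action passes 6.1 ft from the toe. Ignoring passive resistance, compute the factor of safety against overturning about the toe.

K_a = tan²(45° − 37.0°/2) = 0.2486.
P_a = ½K_aγH² = 0.5×0.2486×116.9×17.0² = 4199 lb/ft, acting at H/3 = 5.667 ft above the base.
Overturning moment M_o = P_a × H/3 = 4199 × 5.667 = 23790.
Resisting moment M_r = W × 6.1 = 15300 × 6.1 = 93330.
FS_overturning = M_r/M_o = 93330/23790 = 3.922.

3.92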